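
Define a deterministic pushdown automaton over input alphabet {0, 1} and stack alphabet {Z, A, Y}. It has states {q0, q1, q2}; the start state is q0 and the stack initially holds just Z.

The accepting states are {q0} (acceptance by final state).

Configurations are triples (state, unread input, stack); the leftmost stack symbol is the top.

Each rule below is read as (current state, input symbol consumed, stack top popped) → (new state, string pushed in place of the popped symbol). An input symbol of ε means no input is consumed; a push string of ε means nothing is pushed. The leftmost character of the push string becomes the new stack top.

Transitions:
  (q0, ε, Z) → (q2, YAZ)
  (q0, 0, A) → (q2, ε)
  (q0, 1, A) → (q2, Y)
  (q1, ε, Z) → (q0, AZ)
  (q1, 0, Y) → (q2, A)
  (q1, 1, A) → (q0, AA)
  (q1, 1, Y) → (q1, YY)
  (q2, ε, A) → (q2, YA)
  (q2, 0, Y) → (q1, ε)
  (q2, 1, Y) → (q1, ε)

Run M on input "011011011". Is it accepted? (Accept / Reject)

(q0, 011011011, Z)
  ε-move, top Z: go to q2, push YAZ → (q2, 011011011, YAZ)
  read 0, top Y: go to q1, push ε → (q1, 11011011, AZ)
  read 1, top A: go to q0, push AA → (q0, 1011011, AAZ)
  read 1, top A: go to q2, push Y → (q2, 011011, YAZ)
  read 0, top Y: go to q1, push ε → (q1, 11011, AZ)
  read 1, top A: go to q0, push AA → (q0, 1011, AAZ)
  read 1, top A: go to q2, push Y → (q2, 011, YAZ)
  read 0, top Y: go to q1, push ε → (q1, 11, AZ)
  read 1, top A: go to q0, push AA → (q0, 1, AAZ)
  read 1, top A: go to q2, push Y → (q2, ε, YAZ)
All input consumed; state q2 ∉ F and no further ε-move applies.

Reject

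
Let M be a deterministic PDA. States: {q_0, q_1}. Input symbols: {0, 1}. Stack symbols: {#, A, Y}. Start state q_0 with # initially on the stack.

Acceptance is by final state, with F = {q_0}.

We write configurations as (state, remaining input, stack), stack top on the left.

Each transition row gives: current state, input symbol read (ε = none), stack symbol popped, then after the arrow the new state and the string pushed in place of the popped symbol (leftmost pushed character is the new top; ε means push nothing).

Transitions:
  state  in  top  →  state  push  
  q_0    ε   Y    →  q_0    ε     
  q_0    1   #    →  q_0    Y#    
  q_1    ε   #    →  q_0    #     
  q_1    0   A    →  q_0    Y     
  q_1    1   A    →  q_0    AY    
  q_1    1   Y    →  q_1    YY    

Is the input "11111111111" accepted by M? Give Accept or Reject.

(q_0, 11111111111, #) ⊢ (q_0, 1111111111, Y#) ⊢ (q_0, 1111111111, #) ⊢ (q_0, 111111111, Y#) ⊢ (q_0, 111111111, #) ⊢ (q_0, 11111111, Y#) ⊢ (q_0, 11111111, #) ⊢ (q_0, 1111111, Y#) ⊢ (q_0, 1111111, #) ⊢ (q_0, 111111, Y#) ⊢ (q_0, 111111, #) ⊢ (q_0, 11111, Y#) ⊢ (q_0, 11111, #) ⊢ (q_0, 1111, Y#) ⊢ (q_0, 1111, #) ⊢ (q_0, 111, Y#) ⊢ (q_0, 111, #) ⊢ (q_0, 11, Y#) ⊢ (q_0, 11, #) ⊢ (q_0, 1, Y#) ⊢ (q_0, 1, #) ⊢ (q_0, ε, Y#)
All input consumed; state q_0 ∈ F.

Accept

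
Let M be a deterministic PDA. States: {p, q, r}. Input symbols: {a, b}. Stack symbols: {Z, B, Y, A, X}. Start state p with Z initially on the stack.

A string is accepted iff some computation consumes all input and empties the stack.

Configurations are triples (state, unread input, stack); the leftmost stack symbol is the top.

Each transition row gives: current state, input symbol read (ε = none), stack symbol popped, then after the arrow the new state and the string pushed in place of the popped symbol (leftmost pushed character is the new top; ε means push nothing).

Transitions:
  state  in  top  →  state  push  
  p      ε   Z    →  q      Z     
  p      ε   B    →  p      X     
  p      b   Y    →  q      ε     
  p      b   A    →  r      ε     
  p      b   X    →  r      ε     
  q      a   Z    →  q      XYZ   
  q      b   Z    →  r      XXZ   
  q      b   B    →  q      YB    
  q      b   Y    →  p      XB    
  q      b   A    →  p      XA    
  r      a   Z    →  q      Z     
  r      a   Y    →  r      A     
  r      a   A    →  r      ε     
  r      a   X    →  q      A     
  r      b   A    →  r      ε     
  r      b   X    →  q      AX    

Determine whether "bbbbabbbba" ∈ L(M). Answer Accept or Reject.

(p, bbbbabbbba, Z) ⊢ (q, bbbbabbbba, Z) ⊢ (r, bbbabbbba, XXZ) ⊢ (q, bbabbbba, AXXZ) ⊢ (p, babbbba, XAXXZ) ⊢ (r, abbbba, AXXZ) ⊢ (r, bbbba, XXZ) ⊢ (q, bbba, AXXZ) ⊢ (p, bba, XAXXZ) ⊢ (r, ba, AXXZ) ⊢ (r, a, XXZ) ⊢ (q, ε, AXZ)
All input consumed; stack is AXZ, not empty, and no further ε-move applies.

Reject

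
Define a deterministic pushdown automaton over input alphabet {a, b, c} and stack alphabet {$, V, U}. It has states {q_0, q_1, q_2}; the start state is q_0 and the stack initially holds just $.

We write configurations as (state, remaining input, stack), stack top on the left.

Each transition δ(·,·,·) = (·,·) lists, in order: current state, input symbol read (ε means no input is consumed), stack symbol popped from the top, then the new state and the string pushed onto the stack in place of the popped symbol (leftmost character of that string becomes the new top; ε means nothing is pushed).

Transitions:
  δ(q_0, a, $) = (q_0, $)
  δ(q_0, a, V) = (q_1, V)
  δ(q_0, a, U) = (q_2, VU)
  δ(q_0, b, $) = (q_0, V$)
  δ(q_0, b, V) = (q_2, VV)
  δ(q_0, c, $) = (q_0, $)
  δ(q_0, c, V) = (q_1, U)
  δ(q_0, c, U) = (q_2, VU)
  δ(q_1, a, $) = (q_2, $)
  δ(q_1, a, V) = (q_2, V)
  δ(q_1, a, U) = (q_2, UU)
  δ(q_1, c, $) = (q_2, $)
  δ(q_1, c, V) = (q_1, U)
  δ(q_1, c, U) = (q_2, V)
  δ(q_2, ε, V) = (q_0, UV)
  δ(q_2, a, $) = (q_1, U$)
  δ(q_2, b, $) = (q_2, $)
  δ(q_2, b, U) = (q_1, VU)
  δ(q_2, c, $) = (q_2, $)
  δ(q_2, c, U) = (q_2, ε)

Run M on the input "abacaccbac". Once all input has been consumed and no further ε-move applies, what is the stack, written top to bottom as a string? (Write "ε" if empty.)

(q_0, abacaccbac, $)
  read a, top $: go to q_0, push $ → (q_0, bacaccbac, $)
  read b, top $: go to q_0, push V$ → (q_0, acaccbac, V$)
  read a, top V: go to q_1, push V → (q_1, caccbac, V$)
  read c, top V: go to q_1, push U → (q_1, accbac, U$)
  read a, top U: go to q_2, push UU → (q_2, ccbac, UU$)
  read c, top U: go to q_2, push ε → (q_2, cbac, U$)
  read c, top U: go to q_2, push ε → (q_2, bac, $)
  read b, top $: go to q_2, push $ → (q_2, ac, $)
  read a, top $: go to q_1, push U$ → (q_1, c, U$)
  read c, top U: go to q_2, push V → (q_2, ε, V$)
  ε-move, top V: go to q_0, push UV → (q_0, ε, UV$)
All input consumed in state q_0 with stack UV$.

UV$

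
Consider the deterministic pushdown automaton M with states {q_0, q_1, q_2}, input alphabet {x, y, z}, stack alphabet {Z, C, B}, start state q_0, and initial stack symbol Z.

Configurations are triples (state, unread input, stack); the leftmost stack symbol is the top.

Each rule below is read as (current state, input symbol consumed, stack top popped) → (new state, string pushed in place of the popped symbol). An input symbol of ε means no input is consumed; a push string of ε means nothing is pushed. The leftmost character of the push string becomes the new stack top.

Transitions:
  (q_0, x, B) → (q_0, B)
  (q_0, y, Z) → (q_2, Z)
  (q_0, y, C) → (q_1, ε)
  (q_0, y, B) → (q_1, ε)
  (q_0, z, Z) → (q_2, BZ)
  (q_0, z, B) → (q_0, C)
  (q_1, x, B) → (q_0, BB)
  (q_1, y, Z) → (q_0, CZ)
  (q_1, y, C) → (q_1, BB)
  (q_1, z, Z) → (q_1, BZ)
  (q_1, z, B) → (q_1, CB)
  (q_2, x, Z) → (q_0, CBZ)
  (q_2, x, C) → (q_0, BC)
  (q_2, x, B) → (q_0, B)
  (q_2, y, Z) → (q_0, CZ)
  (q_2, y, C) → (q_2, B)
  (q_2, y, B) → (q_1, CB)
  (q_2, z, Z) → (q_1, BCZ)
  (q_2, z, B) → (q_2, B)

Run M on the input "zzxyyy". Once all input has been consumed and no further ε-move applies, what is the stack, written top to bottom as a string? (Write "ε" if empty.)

Z

(q_0, zzxyyy, Z) ⊢ (q_2, zxyyy, BZ) ⊢ (q_2, xyyy, BZ) ⊢ (q_0, yyy, BZ) ⊢ (q_1, yy, Z) ⊢ (q_0, y, CZ) ⊢ (q_1, ε, Z)
All input consumed in state q_1 with stack Z.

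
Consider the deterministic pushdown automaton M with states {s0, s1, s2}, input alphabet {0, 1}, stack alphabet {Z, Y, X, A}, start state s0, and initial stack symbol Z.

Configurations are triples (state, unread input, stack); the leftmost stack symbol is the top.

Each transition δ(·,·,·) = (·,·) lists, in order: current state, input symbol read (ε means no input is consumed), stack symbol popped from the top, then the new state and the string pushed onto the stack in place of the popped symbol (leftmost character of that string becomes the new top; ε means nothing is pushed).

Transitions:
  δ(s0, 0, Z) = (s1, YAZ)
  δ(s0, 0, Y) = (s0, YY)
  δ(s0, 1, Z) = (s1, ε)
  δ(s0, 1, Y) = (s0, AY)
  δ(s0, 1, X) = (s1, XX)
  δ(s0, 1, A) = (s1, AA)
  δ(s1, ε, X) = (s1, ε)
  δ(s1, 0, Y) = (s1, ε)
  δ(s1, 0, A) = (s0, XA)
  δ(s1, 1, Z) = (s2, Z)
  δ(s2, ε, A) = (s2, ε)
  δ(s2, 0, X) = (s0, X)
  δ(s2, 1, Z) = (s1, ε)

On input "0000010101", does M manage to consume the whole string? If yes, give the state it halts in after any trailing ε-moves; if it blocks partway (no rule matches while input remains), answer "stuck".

(s0, 0000010101, Z)
  read 0, top Z: go to s1, push YAZ → (s1, 000010101, YAZ)
  read 0, top Y: go to s1, push ε → (s1, 00010101, AZ)
  read 0, top A: go to s0, push XA → (s0, 0010101, XAZ)
No transition for (s0, 0, top X); M blocks with input 0010101 remaining.

stuck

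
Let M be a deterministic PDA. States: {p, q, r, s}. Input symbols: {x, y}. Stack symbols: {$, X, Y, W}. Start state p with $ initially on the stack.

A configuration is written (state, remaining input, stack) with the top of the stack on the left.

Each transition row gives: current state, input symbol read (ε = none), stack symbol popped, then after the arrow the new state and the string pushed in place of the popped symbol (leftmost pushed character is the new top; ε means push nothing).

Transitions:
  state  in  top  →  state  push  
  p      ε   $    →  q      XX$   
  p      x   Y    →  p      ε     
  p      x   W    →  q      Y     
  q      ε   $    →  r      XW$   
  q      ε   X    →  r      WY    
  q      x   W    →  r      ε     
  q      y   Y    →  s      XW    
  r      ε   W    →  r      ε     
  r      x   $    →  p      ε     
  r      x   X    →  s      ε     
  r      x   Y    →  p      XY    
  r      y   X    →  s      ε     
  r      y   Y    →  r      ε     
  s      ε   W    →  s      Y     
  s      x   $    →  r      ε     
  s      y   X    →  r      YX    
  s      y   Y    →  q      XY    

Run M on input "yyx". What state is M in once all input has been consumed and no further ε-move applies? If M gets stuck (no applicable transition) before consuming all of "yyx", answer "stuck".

(p, yyx, $)
  ε-move, top $: go to q, push XX$ → (q, yyx, XX$)
  ε-move, top X: go to r, push WY → (r, yyx, WYX$)
  ε-move, top W: go to r, push ε → (r, yyx, YX$)
  read y, top Y: go to r, push ε → (r, yx, X$)
  read y, top X: go to s, push ε → (s, x, $)
  read x, top $: go to r, push ε → (r, ε, ε)
All input consumed; M is in state r.

r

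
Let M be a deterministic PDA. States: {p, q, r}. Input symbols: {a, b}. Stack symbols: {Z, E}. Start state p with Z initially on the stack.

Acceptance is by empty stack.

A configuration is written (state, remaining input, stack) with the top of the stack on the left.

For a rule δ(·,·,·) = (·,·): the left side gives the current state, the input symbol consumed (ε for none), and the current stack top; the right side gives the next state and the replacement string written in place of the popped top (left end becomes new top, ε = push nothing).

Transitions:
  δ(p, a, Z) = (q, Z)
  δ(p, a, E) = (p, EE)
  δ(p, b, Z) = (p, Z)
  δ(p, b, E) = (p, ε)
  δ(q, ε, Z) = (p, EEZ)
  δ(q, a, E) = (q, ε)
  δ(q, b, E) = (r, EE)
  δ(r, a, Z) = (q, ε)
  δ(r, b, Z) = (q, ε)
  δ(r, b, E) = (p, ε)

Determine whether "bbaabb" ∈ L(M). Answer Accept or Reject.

(p, bbaabb, Z) ⊢ (p, baabb, Z) ⊢ (p, aabb, Z) ⊢ (q, abb, Z) ⊢ (p, abb, EEZ) ⊢ (p, bb, EEEZ) ⊢ (p, b, EEZ) ⊢ (p, ε, EZ)
All input consumed; stack is EZ, not empty, and no further ε-move applies.

Reject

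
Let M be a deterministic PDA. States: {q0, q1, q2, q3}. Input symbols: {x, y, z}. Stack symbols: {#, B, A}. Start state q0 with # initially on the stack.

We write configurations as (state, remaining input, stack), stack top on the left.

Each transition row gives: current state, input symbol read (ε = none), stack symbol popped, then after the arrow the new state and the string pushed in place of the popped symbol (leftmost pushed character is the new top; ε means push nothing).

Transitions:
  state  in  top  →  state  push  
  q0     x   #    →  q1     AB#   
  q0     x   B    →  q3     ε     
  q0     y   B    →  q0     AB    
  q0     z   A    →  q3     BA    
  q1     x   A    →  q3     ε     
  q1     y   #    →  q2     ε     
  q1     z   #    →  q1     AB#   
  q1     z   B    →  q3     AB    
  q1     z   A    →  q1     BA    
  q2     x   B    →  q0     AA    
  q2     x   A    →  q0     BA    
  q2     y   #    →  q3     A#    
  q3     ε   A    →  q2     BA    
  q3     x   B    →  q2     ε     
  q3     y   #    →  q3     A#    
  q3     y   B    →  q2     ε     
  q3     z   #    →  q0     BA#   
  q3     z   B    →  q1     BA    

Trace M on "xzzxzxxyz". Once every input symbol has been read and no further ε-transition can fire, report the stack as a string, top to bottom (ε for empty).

(q0, xzzxzxxyz, #) ⊢ (q1, zzxzxxyz, AB#) ⊢ (q1, zxzxxyz, BAB#) ⊢ (q3, xzxxyz, ABAB#) ⊢ (q2, xzxxyz, BABAB#) ⊢ (q0, zxxyz, AAABAB#) ⊢ (q3, xxyz, BAAABAB#) ⊢ (q2, xyz, AAABAB#) ⊢ (q0, yz, BAAABAB#) ⊢ (q0, z, ABAAABAB#) ⊢ (q3, ε, BABAAABAB#)
All input consumed in state q3 with stack BABAAABAB#.

BABAAABAB#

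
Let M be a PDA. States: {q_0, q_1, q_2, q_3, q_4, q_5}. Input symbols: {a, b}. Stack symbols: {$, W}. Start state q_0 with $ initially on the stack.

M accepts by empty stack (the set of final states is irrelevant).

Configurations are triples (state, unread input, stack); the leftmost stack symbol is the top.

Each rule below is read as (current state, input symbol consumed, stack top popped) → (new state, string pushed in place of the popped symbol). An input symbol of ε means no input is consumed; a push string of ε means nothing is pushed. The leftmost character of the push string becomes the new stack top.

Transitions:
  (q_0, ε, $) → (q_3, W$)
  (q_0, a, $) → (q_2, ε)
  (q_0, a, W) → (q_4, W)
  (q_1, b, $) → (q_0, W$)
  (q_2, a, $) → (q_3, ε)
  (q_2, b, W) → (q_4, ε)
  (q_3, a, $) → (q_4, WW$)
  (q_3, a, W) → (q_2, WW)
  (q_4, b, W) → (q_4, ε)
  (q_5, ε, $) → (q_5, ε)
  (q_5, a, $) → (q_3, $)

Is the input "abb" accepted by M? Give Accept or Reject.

No computation consumes all input and empties the stack.

Reject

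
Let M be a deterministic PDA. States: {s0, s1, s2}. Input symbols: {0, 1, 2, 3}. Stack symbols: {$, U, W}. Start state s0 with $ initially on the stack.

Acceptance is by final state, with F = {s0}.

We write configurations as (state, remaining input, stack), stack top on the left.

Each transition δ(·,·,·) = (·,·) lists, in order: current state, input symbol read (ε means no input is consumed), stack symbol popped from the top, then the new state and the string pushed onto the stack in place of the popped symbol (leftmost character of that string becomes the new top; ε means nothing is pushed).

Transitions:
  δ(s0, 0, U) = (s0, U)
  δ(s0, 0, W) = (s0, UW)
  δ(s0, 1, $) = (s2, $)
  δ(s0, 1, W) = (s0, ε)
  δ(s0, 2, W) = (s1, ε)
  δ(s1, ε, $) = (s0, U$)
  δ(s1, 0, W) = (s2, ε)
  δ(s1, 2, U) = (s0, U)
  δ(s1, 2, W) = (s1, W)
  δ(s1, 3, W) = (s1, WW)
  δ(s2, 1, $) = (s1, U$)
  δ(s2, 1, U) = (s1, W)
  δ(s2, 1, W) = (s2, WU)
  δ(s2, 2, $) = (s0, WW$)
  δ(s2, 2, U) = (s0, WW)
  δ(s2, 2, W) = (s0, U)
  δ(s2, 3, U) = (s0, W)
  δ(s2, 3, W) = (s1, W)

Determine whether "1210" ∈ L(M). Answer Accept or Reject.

(s0, 1210, $)
  read 1, top $: go to s2, push $ → (s2, 210, $)
  read 2, top $: go to s0, push WW$ → (s0, 10, WW$)
  read 1, top W: go to s0, push ε → (s0, 0, W$)
  read 0, top W: go to s0, push UW → (s0, ε, UW$)
All input consumed; state s0 ∈ F.

Accept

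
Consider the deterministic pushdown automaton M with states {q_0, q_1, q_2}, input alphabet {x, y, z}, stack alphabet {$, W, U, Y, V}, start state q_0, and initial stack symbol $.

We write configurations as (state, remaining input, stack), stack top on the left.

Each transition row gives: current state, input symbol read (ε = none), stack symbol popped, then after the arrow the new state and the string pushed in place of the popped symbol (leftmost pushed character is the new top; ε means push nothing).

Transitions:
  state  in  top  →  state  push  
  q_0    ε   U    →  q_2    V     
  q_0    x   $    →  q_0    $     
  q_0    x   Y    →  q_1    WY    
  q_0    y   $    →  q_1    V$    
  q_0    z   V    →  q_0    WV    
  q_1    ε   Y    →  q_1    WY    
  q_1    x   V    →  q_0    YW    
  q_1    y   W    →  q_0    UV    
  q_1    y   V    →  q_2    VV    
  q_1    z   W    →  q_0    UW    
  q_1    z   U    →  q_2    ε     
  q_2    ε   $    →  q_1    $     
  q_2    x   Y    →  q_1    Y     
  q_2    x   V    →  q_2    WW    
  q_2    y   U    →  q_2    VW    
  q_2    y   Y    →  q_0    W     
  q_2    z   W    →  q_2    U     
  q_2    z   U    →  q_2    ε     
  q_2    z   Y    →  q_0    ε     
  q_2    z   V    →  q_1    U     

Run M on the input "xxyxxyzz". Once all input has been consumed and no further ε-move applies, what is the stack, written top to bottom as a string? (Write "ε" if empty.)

VYW$

(q_0, xxyxxyzz, $)
  read x, top $: go to q_0, push $ → (q_0, xyxxyzz, $)
  read x, top $: go to q_0, push $ → (q_0, yxxyzz, $)
  read y, top $: go to q_1, push V$ → (q_1, xxyzz, V$)
  read x, top V: go to q_0, push YW → (q_0, xyzz, YW$)
  read x, top Y: go to q_1, push WY → (q_1, yzz, WYW$)
  read y, top W: go to q_0, push UV → (q_0, zz, UVYW$)
  ε-move, top U: go to q_2, push V → (q_2, zz, VVYW$)
  read z, top V: go to q_1, push U → (q_1, z, UVYW$)
  read z, top U: go to q_2, push ε → (q_2, ε, VYW$)
All input consumed in state q_2 with stack VYW$.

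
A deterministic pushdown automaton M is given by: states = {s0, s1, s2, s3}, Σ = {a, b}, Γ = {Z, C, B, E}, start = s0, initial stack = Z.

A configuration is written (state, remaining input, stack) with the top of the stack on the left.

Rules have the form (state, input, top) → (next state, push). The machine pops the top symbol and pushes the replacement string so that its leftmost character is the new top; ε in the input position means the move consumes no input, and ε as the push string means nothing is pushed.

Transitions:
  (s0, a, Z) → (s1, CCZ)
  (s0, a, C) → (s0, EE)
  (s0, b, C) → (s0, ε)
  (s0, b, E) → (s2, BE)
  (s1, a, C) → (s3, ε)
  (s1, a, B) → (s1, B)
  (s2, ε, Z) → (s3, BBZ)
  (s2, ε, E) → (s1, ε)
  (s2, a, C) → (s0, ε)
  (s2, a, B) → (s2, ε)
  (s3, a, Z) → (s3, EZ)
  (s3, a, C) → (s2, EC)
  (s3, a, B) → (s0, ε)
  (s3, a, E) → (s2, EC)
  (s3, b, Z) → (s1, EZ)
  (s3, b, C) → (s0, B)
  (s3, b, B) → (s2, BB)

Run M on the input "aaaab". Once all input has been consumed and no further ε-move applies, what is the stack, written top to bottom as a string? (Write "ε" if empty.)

(s0, aaaab, Z)
  read a, top Z: go to s1, push CCZ → (s1, aaab, CCZ)
  read a, top C: go to s3, push ε → (s3, aab, CZ)
  read a, top C: go to s2, push EC → (s2, ab, ECZ)
  ε-move, top E: go to s1, push ε → (s1, ab, CZ)
  read a, top C: go to s3, push ε → (s3, b, Z)
  read b, top Z: go to s1, push EZ → (s1, ε, EZ)
All input consumed in state s1 with stack EZ.

EZ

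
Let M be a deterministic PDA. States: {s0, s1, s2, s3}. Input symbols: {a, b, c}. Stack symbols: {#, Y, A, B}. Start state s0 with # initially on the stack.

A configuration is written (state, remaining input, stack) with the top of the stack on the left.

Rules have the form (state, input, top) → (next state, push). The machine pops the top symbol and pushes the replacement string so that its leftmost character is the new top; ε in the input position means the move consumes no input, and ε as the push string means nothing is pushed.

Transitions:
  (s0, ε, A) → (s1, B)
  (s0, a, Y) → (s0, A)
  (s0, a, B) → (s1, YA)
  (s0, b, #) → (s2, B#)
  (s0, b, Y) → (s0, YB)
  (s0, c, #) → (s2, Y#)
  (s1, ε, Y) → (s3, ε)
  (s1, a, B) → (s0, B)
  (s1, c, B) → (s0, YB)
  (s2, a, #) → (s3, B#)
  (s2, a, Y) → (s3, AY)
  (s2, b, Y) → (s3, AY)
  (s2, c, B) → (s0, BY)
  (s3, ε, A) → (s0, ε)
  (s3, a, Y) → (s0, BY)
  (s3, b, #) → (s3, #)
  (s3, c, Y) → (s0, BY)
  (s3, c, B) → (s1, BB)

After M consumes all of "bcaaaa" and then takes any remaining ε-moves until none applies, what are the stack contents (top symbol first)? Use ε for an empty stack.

(s0, bcaaaa, #) ⊢ (s2, caaaa, B#) ⊢ (s0, aaaa, BY#) ⊢ (s1, aaa, YAY#) ⊢ (s3, aaa, AY#) ⊢ (s0, aaa, Y#) ⊢ (s0, aa, A#) ⊢ (s1, aa, B#) ⊢ (s0, a, B#) ⊢ (s1, ε, YA#) ⊢ (s3, ε, A#) ⊢ (s0, ε, #)
All input consumed in state s0 with stack #.

#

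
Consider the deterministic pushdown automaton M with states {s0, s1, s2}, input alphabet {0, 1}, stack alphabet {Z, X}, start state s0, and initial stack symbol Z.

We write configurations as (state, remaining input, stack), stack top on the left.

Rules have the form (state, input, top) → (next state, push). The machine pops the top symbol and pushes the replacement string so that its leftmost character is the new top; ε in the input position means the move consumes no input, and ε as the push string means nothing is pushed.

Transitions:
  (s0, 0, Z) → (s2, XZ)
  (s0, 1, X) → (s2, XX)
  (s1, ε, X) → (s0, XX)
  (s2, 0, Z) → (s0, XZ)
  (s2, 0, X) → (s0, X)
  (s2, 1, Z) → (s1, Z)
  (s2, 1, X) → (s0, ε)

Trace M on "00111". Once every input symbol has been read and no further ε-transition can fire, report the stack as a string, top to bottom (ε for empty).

XXZ

(s0, 00111, Z)
  read 0, top Z: go to s2, push XZ → (s2, 0111, XZ)
  read 0, top X: go to s0, push X → (s0, 111, XZ)
  read 1, top X: go to s2, push XX → (s2, 11, XXZ)
  read 1, top X: go to s0, push ε → (s0, 1, XZ)
  read 1, top X: go to s2, push XX → (s2, ε, XXZ)
All input consumed in state s2 with stack XXZ.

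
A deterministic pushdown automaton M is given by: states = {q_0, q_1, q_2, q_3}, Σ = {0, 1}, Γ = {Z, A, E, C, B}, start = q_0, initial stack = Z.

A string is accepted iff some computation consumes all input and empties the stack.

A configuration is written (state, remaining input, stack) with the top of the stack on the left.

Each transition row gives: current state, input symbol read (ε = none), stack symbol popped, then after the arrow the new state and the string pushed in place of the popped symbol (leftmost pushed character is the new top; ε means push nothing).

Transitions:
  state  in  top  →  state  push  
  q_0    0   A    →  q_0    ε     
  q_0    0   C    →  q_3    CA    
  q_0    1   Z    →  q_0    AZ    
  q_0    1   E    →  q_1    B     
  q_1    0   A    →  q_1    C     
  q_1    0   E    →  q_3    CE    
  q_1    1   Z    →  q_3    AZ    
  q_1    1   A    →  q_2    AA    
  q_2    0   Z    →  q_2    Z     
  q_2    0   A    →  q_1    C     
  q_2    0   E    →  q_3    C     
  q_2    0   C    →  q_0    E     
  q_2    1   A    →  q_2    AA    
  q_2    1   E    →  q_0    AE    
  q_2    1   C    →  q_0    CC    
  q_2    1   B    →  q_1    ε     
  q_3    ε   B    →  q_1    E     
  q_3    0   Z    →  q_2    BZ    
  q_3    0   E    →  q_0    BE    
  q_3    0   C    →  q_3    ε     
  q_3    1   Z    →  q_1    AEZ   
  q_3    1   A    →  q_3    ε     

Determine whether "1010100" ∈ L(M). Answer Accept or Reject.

Reject

(q_0, 1010100, Z)
  read 1, top Z: go to q_0, push AZ → (q_0, 010100, AZ)
  read 0, top A: go to q_0, push ε → (q_0, 10100, Z)
  read 1, top Z: go to q_0, push AZ → (q_0, 0100, AZ)
  read 0, top A: go to q_0, push ε → (q_0, 100, Z)
  read 1, top Z: go to q_0, push AZ → (q_0, 00, AZ)
  read 0, top A: go to q_0, push ε → (q_0, 0, Z)
No transition applies at (q_0, 0, Z); input not fully consumed.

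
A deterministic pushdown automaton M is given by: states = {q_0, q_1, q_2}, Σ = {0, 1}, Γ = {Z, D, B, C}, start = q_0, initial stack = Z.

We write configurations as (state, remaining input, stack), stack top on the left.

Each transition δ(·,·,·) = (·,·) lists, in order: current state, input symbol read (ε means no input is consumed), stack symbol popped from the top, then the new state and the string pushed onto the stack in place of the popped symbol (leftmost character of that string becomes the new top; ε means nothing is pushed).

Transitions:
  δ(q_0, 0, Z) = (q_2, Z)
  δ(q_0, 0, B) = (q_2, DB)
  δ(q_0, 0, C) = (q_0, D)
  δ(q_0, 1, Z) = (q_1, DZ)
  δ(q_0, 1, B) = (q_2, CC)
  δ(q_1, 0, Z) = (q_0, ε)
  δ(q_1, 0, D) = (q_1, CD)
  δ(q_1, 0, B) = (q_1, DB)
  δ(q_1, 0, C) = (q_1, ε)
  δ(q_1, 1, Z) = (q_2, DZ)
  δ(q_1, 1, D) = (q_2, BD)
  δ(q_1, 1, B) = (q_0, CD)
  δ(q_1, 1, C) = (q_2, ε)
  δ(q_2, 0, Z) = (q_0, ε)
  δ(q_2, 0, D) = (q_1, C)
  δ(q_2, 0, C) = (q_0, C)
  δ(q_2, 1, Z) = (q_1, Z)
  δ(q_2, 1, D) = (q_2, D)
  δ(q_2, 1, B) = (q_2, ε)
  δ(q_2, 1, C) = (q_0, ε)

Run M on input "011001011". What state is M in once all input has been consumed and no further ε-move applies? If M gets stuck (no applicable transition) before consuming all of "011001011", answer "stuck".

(q_0, 011001011, Z) ⊢ (q_2, 11001011, Z) ⊢ (q_1, 1001011, Z) ⊢ (q_2, 001011, DZ) ⊢ (q_1, 01011, CZ) ⊢ (q_1, 1011, Z) ⊢ (q_2, 011, DZ) ⊢ (q_1, 11, CZ) ⊢ (q_2, 1, Z) ⊢ (q_1, ε, Z)
All input consumed; M is in state q_1.

q_1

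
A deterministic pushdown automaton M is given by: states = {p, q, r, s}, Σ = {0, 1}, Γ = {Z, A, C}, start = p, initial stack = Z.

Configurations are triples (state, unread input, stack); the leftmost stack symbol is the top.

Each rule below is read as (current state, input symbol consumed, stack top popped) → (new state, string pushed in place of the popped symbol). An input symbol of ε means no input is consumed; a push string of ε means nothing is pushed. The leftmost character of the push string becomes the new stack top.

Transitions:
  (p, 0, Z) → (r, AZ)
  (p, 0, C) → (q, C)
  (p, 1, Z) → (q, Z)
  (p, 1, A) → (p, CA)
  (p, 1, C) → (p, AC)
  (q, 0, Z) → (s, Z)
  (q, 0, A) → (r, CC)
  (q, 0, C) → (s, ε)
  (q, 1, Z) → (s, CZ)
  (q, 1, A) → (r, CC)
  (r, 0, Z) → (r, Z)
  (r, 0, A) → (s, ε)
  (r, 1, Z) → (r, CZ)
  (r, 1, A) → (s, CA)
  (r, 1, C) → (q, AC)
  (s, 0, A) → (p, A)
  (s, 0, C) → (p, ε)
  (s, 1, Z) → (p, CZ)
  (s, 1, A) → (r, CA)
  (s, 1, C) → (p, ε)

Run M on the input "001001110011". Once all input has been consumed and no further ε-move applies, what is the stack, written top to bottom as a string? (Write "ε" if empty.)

(p, 001001110011, Z)
  read 0, top Z: go to r, push AZ → (r, 01001110011, AZ)
  read 0, top A: go to s, push ε → (s, 1001110011, Z)
  read 1, top Z: go to p, push CZ → (p, 001110011, CZ)
  read 0, top C: go to q, push C → (q, 01110011, CZ)
  read 0, top C: go to s, push ε → (s, 1110011, Z)
  read 1, top Z: go to p, push CZ → (p, 110011, CZ)
  read 1, top C: go to p, push AC → (p, 10011, ACZ)
  read 1, top A: go to p, push CA → (p, 0011, CACZ)
  read 0, top C: go to q, push C → (q, 011, CACZ)
  read 0, top C: go to s, push ε → (s, 11, ACZ)
  read 1, top A: go to r, push CA → (r, 1, CACZ)
  read 1, top C: go to q, push AC → (q, ε, ACACZ)
All input consumed in state q with stack ACACZ.

ACACZ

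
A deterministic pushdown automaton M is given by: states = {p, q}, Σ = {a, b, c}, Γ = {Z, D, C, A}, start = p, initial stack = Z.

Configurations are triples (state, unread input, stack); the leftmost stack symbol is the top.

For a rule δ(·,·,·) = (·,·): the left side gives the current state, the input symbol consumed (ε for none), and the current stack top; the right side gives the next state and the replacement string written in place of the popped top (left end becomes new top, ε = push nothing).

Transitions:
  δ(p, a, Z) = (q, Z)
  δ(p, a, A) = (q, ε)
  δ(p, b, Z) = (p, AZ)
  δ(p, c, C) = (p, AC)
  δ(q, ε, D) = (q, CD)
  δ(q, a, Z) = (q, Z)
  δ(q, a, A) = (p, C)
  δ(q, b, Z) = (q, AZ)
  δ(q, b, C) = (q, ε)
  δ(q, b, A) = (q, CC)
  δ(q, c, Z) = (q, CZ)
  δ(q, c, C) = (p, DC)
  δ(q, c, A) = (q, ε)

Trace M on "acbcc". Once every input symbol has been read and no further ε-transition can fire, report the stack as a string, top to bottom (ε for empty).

(p, acbcc, Z)
  read a, top Z: go to q, push Z → (q, cbcc, Z)
  read c, top Z: go to q, push CZ → (q, bcc, CZ)
  read b, top C: go to q, push ε → (q, cc, Z)
  read c, top Z: go to q, push CZ → (q, c, CZ)
  read c, top C: go to p, push DC → (p, ε, DCZ)
All input consumed in state p with stack DCZ.

DCZ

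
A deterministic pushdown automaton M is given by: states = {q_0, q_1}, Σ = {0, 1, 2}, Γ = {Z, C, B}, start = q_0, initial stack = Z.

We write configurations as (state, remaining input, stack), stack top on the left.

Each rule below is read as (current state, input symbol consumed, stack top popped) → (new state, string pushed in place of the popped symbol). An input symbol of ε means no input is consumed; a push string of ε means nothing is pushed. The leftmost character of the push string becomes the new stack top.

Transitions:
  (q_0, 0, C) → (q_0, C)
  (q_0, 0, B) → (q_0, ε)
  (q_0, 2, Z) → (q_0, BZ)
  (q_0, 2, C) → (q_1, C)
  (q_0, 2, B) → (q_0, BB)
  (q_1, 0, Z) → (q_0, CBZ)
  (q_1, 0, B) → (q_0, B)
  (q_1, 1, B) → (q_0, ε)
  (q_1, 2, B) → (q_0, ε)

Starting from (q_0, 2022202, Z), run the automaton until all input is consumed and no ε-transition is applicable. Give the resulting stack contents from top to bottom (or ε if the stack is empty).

BBBZ

(q_0, 2022202, Z) ⊢ (q_0, 022202, BZ) ⊢ (q_0, 22202, Z) ⊢ (q_0, 2202, BZ) ⊢ (q_0, 202, BBZ) ⊢ (q_0, 02, BBBZ) ⊢ (q_0, 2, BBZ) ⊢ (q_0, ε, BBBZ)
All input consumed in state q_0 with stack BBBZ.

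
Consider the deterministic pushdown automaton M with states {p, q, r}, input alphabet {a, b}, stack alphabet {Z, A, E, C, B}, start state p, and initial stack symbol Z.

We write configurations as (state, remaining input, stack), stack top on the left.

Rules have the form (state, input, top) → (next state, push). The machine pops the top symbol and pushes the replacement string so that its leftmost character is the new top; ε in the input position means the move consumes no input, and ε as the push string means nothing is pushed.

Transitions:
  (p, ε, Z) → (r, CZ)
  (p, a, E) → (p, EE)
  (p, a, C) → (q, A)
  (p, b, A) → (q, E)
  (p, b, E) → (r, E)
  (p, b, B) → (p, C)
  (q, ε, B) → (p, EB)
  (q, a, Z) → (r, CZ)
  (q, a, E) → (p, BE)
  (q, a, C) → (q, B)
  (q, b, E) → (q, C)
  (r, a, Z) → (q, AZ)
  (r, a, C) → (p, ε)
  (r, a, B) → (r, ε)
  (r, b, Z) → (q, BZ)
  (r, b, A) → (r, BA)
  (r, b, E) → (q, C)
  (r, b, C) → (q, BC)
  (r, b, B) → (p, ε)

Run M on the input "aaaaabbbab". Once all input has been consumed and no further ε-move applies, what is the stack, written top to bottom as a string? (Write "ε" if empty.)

EBBCZ

(p, aaaaabbbab, Z)
  ε-move, top Z: go to r, push CZ → (r, aaaaabbbab, CZ)
  read a, top C: go to p, push ε → (p, aaaabbbab, Z)
  ε-move, top Z: go to r, push CZ → (r, aaaabbbab, CZ)
  read a, top C: go to p, push ε → (p, aaabbbab, Z)
  ε-move, top Z: go to r, push CZ → (r, aaabbbab, CZ)
  read a, top C: go to p, push ε → (p, aabbbab, Z)
  ε-move, top Z: go to r, push CZ → (r, aabbbab, CZ)
  read a, top C: go to p, push ε → (p, abbbab, Z)
  ε-move, top Z: go to r, push CZ → (r, abbbab, CZ)
  read a, top C: go to p, push ε → (p, bbbab, Z)
  ε-move, top Z: go to r, push CZ → (r, bbbab, CZ)
  read b, top C: go to q, push BC → (q, bbab, BCZ)
  ε-move, top B: go to p, push EB → (p, bbab, EBCZ)
  read b, top E: go to r, push E → (r, bab, EBCZ)
  read b, top E: go to q, push C → (q, ab, CBCZ)
  read a, top C: go to q, push B → (q, b, BBCZ)
  ε-move, top B: go to p, push EB → (p, b, EBBCZ)
  read b, top E: go to r, push E → (r, ε, EBBCZ)
All input consumed in state r with stack EBBCZ.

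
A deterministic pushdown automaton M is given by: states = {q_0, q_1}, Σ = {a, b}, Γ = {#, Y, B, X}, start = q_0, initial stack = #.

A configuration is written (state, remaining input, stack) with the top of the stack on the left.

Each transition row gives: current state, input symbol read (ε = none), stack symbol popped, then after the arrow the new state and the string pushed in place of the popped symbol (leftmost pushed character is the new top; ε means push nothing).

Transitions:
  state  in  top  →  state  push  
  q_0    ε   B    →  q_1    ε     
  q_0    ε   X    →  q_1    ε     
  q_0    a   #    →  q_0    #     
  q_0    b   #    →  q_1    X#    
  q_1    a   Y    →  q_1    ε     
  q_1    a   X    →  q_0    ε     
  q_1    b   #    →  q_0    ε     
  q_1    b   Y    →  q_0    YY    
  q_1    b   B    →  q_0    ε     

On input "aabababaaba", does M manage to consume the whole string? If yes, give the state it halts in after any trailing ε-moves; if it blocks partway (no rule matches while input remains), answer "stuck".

q_0

(q_0, aabababaaba, #) ⊢ (q_0, abababaaba, #) ⊢ (q_0, bababaaba, #) ⊢ (q_1, ababaaba, X#) ⊢ (q_0, babaaba, #) ⊢ (q_1, abaaba, X#) ⊢ (q_0, baaba, #) ⊢ (q_1, aaba, X#) ⊢ (q_0, aba, #) ⊢ (q_0, ba, #) ⊢ (q_1, a, X#) ⊢ (q_0, ε, #)
All input consumed; M is in state q_0.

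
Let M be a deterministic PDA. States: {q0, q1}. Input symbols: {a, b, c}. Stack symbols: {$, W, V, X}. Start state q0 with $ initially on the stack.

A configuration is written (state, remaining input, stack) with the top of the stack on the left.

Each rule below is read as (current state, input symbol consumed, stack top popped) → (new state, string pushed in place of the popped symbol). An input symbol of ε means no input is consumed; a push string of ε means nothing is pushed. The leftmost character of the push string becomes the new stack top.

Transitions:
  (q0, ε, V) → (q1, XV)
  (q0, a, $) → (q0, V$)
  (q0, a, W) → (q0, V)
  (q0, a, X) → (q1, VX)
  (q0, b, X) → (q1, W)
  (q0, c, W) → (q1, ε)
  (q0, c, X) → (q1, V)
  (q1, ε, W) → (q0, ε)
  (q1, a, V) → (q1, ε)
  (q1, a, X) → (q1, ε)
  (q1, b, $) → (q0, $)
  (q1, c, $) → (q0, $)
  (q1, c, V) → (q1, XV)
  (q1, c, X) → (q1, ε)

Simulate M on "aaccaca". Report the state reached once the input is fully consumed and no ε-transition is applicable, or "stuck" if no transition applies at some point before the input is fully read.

(q0, aaccaca, $)
  read a, top $: go to q0, push V$ → (q0, accaca, V$)
  ε-move, top V: go to q1, push XV → (q1, accaca, XV$)
  read a, top X: go to q1, push ε → (q1, ccaca, V$)
  read c, top V: go to q1, push XV → (q1, caca, XV$)
  read c, top X: go to q1, push ε → (q1, aca, V$)
  read a, top V: go to q1, push ε → (q1, ca, $)
  read c, top $: go to q0, push $ → (q0, a, $)
  read a, top $: go to q0, push V$ → (q0, ε, V$)
  ε-move, top V: go to q1, push XV → (q1, ε, XV$)
All input consumed; M is in state q1.

q1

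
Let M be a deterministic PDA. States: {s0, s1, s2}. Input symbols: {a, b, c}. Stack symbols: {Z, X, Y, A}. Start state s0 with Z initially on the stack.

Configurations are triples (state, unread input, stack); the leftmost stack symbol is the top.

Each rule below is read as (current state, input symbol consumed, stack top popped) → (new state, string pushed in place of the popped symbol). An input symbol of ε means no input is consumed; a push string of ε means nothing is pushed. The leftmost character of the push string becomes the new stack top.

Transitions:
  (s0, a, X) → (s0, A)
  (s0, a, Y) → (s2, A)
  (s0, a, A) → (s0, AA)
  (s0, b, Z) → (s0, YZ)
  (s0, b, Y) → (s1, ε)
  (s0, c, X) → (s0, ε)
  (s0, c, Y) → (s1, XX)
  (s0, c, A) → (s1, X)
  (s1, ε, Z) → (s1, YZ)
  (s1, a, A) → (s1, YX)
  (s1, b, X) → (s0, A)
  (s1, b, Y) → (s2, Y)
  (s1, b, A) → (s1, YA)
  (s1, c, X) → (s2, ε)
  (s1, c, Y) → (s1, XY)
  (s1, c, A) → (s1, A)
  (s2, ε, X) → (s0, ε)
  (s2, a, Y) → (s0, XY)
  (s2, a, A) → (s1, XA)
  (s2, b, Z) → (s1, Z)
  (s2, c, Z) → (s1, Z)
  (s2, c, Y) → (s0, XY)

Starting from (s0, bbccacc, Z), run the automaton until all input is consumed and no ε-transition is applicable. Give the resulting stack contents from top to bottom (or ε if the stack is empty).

XXZ

(s0, bbccacc, Z) ⊢ (s0, bccacc, YZ) ⊢ (s1, ccacc, Z) ⊢ (s1, ccacc, YZ) ⊢ (s1, cacc, XYZ) ⊢ (s2, acc, YZ) ⊢ (s0, cc, XYZ) ⊢ (s0, c, YZ) ⊢ (s1, ε, XXZ)
All input consumed in state s1 with stack XXZ.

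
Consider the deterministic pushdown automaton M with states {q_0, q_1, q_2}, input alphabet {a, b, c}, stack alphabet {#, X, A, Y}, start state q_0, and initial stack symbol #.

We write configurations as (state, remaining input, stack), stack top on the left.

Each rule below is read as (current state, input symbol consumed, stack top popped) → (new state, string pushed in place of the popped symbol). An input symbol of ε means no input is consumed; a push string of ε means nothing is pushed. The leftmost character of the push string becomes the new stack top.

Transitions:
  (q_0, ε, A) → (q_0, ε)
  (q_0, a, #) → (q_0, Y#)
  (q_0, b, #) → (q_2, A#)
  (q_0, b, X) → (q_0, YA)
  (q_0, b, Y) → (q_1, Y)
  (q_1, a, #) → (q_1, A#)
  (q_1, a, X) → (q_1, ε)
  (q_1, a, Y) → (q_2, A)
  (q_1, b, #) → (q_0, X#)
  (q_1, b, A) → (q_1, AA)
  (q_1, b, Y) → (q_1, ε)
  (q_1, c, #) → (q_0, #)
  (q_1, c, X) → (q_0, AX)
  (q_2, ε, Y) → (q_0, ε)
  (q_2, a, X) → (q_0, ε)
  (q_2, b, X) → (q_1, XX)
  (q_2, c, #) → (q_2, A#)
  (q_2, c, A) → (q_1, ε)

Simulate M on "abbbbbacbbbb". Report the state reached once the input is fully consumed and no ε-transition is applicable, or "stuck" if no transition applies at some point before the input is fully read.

q_1

(q_0, abbbbbacbbbb, #) ⊢ (q_0, bbbbbacbbbb, Y#) ⊢ (q_1, bbbbacbbbb, Y#) ⊢ (q_1, bbbacbbbb, #) ⊢ (q_0, bbacbbbb, X#) ⊢ (q_0, bacbbbb, YA#) ⊢ (q_1, acbbbb, YA#) ⊢ (q_2, cbbbb, AA#) ⊢ (q_1, bbbb, A#) ⊢ (q_1, bbb, AA#) ⊢ (q_1, bb, AAA#) ⊢ (q_1, b, AAAA#) ⊢ (q_1, ε, AAAAA#)
All input consumed; M is in state q_1.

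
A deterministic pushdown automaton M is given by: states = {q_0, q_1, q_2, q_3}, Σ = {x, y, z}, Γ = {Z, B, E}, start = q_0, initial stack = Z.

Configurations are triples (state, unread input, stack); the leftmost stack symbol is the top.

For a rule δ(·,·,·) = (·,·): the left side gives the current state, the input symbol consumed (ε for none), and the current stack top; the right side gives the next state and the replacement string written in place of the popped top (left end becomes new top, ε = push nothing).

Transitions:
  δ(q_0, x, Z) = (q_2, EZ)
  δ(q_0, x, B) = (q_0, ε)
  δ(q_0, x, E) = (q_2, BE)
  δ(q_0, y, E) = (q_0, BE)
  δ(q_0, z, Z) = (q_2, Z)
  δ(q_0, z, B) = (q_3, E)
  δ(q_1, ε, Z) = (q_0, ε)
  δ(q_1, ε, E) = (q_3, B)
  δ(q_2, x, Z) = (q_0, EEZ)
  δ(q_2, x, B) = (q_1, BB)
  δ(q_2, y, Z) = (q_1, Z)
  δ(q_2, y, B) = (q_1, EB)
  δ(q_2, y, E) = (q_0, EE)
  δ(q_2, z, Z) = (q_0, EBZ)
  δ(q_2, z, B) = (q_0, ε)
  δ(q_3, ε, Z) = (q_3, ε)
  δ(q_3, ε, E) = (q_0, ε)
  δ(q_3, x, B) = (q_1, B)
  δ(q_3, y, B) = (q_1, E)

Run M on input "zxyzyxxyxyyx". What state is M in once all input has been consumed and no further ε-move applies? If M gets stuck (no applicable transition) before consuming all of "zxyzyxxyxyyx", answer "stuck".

stuck

(q_0, zxyzyxxyxyyx, Z) ⊢ (q_2, xyzyxxyxyyx, Z) ⊢ (q_0, yzyxxyxyyx, EEZ) ⊢ (q_0, zyxxyxyyx, BEEZ) ⊢ (q_3, yxxyxyyx, EEEZ) ⊢ (q_0, yxxyxyyx, EEZ) ⊢ (q_0, xxyxyyx, BEEZ) ⊢ (q_0, xyxyyx, EEZ) ⊢ (q_2, yxyyx, BEEZ) ⊢ (q_1, xyyx, EBEEZ) ⊢ (q_3, xyyx, BBEEZ) ⊢ (q_1, yyx, BBEEZ)
No transition for (q_1, y, top B); M blocks with input yyx remaining.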